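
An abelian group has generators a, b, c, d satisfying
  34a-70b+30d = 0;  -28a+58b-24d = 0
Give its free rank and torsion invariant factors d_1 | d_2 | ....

Answer: M ≅ ℤ^2 ⊕ ℤ/2 ⊕ ℤ/6

Derivation:
rank_ℚ(R)=2; free=4−2=2
SNF(R) diag = [2, 6] → torsion [2, 6]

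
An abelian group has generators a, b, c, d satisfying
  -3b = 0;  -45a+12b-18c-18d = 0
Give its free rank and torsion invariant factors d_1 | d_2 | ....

Answer: M ≅ ℤ^2 ⊕ ℤ/3 ⊕ ℤ/9

Derivation:
rank_ℚ(R)=2; free=4−2=2
SNF(R) diag = [3, 9] → torsion [3, 9]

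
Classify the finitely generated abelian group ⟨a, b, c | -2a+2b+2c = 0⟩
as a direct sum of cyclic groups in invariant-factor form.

Answer: M ≅ ℤ^2 ⊕ ℤ/2

Derivation:
rank_ℚ(R)=1; free=3−1=2
SNF(R) diag = [2] → torsion [2]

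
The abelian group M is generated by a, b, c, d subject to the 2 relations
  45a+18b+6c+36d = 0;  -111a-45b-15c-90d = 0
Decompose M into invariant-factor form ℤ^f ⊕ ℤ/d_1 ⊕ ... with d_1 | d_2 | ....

Answer: M ≅ ℤ^2 ⊕ ℤ/3 ⊕ ℤ/3

Derivation:
rank_ℚ(R)=2; free=4−2=2
SNF(R) diag = [3, 3] → torsion [3, 3]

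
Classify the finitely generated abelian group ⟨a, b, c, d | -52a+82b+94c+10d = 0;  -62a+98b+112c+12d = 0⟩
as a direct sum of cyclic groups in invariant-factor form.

Answer: M ≅ ℤ^2 ⊕ ℤ/2 ⊕ ℤ/2

Derivation:
rank_ℚ(R)=2; free=4−2=2
SNF(R) diag = [2, 2] → torsion [2, 2]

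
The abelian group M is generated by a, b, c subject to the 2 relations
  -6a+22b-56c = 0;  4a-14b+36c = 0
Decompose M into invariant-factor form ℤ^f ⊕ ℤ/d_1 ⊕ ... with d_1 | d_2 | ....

rank_ℚ(R)=2; free=3−2=1
SNF(R) diag = [2, 2] → torsion [2, 2]

Answer: M ≅ ℤ^1 ⊕ ℤ/2 ⊕ ℤ/2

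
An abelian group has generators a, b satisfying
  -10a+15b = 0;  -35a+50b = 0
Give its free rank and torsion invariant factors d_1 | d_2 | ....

rank_ℚ(R)=2; free=2−2=0
SNF(R) diag = [5, 5] → torsion [5, 5]

Answer: M ≅ ℤ/5 ⊕ ℤ/5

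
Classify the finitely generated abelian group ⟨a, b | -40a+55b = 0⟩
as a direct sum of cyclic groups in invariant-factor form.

Answer: M ≅ ℤ^1 ⊕ ℤ/5

Derivation:
rank_ℚ(R)=1; free=2−1=1
SNF(R) diag = [5] → torsion [5]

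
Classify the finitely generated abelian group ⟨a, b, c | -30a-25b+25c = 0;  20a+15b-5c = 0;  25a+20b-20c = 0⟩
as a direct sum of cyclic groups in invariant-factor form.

rank_ℚ(R)=3; free=3−3=0
SNF(R) diag = [5, 5, 10] → torsion [5, 5, 10]

Answer: M ≅ ℤ/5 ⊕ ℤ/5 ⊕ ℤ/10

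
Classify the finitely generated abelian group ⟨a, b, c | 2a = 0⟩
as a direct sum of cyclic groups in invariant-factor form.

Answer: M ≅ ℤ^2 ⊕ ℤ/2

Derivation:
rank_ℚ(R)=1; free=3−1=2
SNF(R) diag = [2] → torsion [2]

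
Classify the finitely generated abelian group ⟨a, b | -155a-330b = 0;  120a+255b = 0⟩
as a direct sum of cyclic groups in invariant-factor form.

rank_ℚ(R)=2; free=2−2=0
SNF(R) diag = [5, 15] → torsion [5, 15]

Answer: M ≅ ℤ/5 ⊕ ℤ/15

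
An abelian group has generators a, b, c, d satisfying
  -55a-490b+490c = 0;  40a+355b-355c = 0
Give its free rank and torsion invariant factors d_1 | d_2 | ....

rank_ℚ(R)=2; free=4−2=2
SNF(R) diag = [5, 15] → torsion [5, 15]

Answer: M ≅ ℤ^2 ⊕ ℤ/5 ⊕ ℤ/15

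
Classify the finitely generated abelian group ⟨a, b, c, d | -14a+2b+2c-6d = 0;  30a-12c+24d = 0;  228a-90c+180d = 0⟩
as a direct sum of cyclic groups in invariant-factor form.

Answer: M ≅ ℤ^1 ⊕ ℤ/2 ⊕ ℤ/6 ⊕ ℤ/6

Derivation:
rank_ℚ(R)=3; free=4−3=1
SNF(R) diag = [2, 6, 6] → torsion [2, 6, 6]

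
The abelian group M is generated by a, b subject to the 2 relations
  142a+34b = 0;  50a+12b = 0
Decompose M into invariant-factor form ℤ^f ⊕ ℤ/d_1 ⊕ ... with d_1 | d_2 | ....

Answer: M ≅ ℤ/2 ⊕ ℤ/2

Derivation:
rank_ℚ(R)=2; free=2−2=0
SNF(R) diag = [2, 2] → torsion [2, 2]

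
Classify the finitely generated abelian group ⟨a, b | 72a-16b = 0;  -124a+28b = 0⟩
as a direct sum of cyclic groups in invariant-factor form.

Answer: M ≅ ℤ/4 ⊕ ℤ/8

Derivation:
rank_ℚ(R)=2; free=2−2=0
SNF(R) diag = [4, 8] → torsion [4, 8]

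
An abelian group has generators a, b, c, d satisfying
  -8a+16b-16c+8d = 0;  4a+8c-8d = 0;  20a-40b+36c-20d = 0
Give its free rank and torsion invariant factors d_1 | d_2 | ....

rank_ℚ(R)=3; free=4−3=1
SNF(R) diag = [4, 4, 8] → torsion [4, 4, 8]

Answer: M ≅ ℤ^1 ⊕ ℤ/4 ⊕ ℤ/4 ⊕ ℤ/8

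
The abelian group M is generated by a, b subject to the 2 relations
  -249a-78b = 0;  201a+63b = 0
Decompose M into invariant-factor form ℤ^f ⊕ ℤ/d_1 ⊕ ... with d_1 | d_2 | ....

rank_ℚ(R)=2; free=2−2=0
SNF(R) diag = [3, 3] → torsion [3, 3]

Answer: M ≅ ℤ/3 ⊕ ℤ/3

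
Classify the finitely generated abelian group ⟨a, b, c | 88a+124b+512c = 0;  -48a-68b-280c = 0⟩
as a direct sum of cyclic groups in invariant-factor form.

Answer: M ≅ ℤ^1 ⊕ ℤ/4 ⊕ ℤ/8

Derivation:
rank_ℚ(R)=2; free=3−2=1
SNF(R) diag = [4, 8] → torsion [4, 8]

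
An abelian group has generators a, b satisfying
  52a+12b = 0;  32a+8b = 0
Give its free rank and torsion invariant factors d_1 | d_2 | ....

Answer: M ≅ ℤ/4 ⊕ ℤ/8

Derivation:
rank_ℚ(R)=2; free=2−2=0
SNF(R) diag = [4, 8] → torsion [4, 8]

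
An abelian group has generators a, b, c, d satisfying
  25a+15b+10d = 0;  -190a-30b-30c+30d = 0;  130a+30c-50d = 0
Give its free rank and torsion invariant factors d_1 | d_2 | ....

Answer: M ≅ ℤ^1 ⊕ ℤ/5 ⊕ ℤ/10 ⊕ ℤ/30

Derivation:
rank_ℚ(R)=3; free=4−3=1
SNF(R) diag = [5, 10, 30] → torsion [5, 10, 30]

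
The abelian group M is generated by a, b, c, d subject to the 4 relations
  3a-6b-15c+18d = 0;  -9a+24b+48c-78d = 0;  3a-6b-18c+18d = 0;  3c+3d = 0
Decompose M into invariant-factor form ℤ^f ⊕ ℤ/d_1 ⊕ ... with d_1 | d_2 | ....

Answer: M ≅ ℤ/3 ⊕ ℤ/3 ⊕ ℤ/3 ⊕ ℤ/6

Derivation:
rank_ℚ(R)=4; free=4−4=0
SNF(R) diag = [3, 3, 3, 6] → torsion [3, 3, 3, 6]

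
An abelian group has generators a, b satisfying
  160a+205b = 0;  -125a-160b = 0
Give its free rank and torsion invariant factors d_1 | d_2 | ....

Answer: M ≅ ℤ/5 ⊕ ℤ/5

Derivation:
rank_ℚ(R)=2; free=2−2=0
SNF(R) diag = [5, 5] → torsion [5, 5]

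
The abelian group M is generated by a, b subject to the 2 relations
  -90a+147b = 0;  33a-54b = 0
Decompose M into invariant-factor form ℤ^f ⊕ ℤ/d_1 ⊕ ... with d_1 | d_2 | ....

Answer: M ≅ ℤ/3 ⊕ ℤ/3

Derivation:
rank_ℚ(R)=2; free=2−2=0
SNF(R) diag = [3, 3] → torsion [3, 3]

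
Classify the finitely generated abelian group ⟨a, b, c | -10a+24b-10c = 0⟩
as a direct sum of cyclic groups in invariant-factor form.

Answer: M ≅ ℤ^2 ⊕ ℤ/2

Derivation:
rank_ℚ(R)=1; free=3−1=2
SNF(R) diag = [2] → torsion [2]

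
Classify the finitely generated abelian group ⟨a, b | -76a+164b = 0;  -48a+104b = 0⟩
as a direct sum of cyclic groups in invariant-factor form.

Answer: M ≅ ℤ/4 ⊕ ℤ/8

Derivation:
rank_ℚ(R)=2; free=2−2=0
SNF(R) diag = [4, 8] → torsion [4, 8]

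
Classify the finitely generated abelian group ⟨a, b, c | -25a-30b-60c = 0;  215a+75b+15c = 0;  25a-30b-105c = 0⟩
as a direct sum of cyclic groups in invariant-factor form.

rank_ℚ(R)=3; free=3−3=0
SNF(R) diag = [5, 15, 45] → torsion [5, 15, 45]

Answer: M ≅ ℤ/5 ⊕ ℤ/15 ⊕ ℤ/45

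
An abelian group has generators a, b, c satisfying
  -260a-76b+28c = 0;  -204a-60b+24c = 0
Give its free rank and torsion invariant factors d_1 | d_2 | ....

Answer: M ≅ ℤ^1 ⊕ ℤ/4 ⊕ ℤ/12

Derivation:
rank_ℚ(R)=2; free=3−2=1
SNF(R) diag = [4, 12] → torsion [4, 12]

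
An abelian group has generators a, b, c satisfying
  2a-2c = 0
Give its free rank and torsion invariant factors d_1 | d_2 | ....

rank_ℚ(R)=1; free=3−1=2
SNF(R) diag = [2] → torsion [2]

Answer: M ≅ ℤ^2 ⊕ ℤ/2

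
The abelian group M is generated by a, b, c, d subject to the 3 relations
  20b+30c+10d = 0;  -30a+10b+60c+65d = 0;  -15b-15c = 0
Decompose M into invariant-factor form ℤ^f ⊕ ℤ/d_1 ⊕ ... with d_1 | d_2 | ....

rank_ℚ(R)=3; free=4−3=1
SNF(R) diag = [5, 15, 30] → torsion [5, 15, 30]

Answer: M ≅ ℤ^1 ⊕ ℤ/5 ⊕ ℤ/15 ⊕ ℤ/30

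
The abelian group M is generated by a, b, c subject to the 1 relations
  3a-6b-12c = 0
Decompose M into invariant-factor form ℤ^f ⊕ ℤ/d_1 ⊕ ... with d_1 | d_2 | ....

Answer: M ≅ ℤ^2 ⊕ ℤ/3

Derivation:
rank_ℚ(R)=1; free=3−1=2
SNF(R) diag = [3] → torsion [3]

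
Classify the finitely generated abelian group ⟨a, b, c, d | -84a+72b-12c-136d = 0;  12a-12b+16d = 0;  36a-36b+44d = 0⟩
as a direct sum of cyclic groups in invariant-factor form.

rank_ℚ(R)=3; free=4−3=1
SNF(R) diag = [4, 12, 12] → torsion [4, 12, 12]

Answer: M ≅ ℤ^1 ⊕ ℤ/4 ⊕ ℤ/12 ⊕ ℤ/12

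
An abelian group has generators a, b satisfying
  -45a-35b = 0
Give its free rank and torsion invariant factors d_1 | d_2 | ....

Answer: M ≅ ℤ^1 ⊕ ℤ/5

Derivation:
rank_ℚ(R)=1; free=2−1=1
SNF(R) diag = [5] → torsion [5]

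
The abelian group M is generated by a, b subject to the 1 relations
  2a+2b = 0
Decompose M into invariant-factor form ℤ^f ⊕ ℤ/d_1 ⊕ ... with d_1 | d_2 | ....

rank_ℚ(R)=1; free=2−1=1
SNF(R) diag = [2] → torsion [2]

Answer: M ≅ ℤ^1 ⊕ ℤ/2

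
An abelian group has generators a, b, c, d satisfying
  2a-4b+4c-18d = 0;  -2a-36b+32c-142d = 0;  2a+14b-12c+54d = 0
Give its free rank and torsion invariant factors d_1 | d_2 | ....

rank_ℚ(R)=3; free=4−3=1
SNF(R) diag = [2, 2, 4] → torsion [2, 2, 4]

Answer: M ≅ ℤ^1 ⊕ ℤ/2 ⊕ ℤ/2 ⊕ ℤ/4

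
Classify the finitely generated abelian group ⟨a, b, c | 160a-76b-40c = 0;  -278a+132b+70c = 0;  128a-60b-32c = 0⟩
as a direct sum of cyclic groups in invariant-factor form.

rank_ℚ(R)=3; free=3−3=0
SNF(R) diag = [2, 4, 8] → torsion [2, 4, 8]

Answer: M ≅ ℤ/2 ⊕ ℤ/4 ⊕ ℤ/8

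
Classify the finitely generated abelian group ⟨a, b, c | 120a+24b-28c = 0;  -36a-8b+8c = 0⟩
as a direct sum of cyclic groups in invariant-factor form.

rank_ℚ(R)=2; free=3−2=1
SNF(R) diag = [4, 4] → torsion [4, 4]

Answer: M ≅ ℤ^1 ⊕ ℤ/4 ⊕ ℤ/4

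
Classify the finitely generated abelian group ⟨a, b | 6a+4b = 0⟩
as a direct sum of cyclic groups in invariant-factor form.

rank_ℚ(R)=1; free=2−1=1
SNF(R) diag = [2] → torsion [2]

Answer: M ≅ ℤ^1 ⊕ ℤ/2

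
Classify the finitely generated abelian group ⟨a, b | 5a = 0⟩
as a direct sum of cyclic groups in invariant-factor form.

Answer: M ≅ ℤ^1 ⊕ ℤ/5

Derivation:
rank_ℚ(R)=1; free=2−1=1
SNF(R) diag = [5] → torsion [5]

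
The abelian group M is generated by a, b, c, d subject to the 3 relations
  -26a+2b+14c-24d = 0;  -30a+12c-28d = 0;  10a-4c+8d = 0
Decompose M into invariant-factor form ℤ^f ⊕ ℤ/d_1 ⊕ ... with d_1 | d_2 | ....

Answer: M ≅ ℤ^1 ⊕ ℤ/2 ⊕ ℤ/2 ⊕ ℤ/4

Derivation:
rank_ℚ(R)=3; free=4−3=1
SNF(R) diag = [2, 2, 4] → torsion [2, 2, 4]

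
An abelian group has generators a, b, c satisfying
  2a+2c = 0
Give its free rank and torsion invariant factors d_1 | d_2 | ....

Answer: M ≅ ℤ^2 ⊕ ℤ/2

Derivation:
rank_ℚ(R)=1; free=3−1=2
SNF(R) diag = [2] → torsion [2]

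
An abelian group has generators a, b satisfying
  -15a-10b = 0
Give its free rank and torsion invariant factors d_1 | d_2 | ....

rank_ℚ(R)=1; free=2−1=1
SNF(R) diag = [5] → torsion [5]

Answer: M ≅ ℤ^1 ⊕ ℤ/5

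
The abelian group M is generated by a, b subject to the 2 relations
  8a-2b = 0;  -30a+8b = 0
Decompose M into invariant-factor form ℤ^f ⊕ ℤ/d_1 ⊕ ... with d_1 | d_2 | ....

rank_ℚ(R)=2; free=2−2=0
SNF(R) diag = [2, 2] → torsion [2, 2]

Answer: M ≅ ℤ/2 ⊕ ℤ/2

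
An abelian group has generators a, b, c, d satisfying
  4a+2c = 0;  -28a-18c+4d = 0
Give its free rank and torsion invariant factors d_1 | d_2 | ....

rank_ℚ(R)=2; free=4−2=2
SNF(R) diag = [2, 4] → torsion [2, 4]

Answer: M ≅ ℤ^2 ⊕ ℤ/2 ⊕ ℤ/4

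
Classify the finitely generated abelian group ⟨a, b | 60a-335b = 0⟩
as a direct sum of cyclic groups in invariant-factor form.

rank_ℚ(R)=1; free=2−1=1
SNF(R) diag = [5] → torsion [5]

Answer: M ≅ ℤ^1 ⊕ ℤ/5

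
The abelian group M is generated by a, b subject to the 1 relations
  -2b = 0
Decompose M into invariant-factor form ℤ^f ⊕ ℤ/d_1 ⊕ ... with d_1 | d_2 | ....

rank_ℚ(R)=1; free=2−1=1
SNF(R) diag = [2] → torsion [2]

Answer: M ≅ ℤ^1 ⊕ ℤ/2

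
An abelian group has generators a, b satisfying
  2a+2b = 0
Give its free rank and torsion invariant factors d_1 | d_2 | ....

rank_ℚ(R)=1; free=2−1=1
SNF(R) diag = [2] → torsion [2]

Answer: M ≅ ℤ^1 ⊕ ℤ/2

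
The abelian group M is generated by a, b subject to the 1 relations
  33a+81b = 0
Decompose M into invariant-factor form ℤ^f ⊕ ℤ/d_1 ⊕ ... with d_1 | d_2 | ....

Answer: M ≅ ℤ^1 ⊕ ℤ/3

Derivation:
rank_ℚ(R)=1; free=2−1=1
SNF(R) diag = [3] → torsion [3]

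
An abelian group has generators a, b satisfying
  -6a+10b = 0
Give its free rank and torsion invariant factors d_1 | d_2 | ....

Answer: M ≅ ℤ^1 ⊕ ℤ/2

Derivation:
rank_ℚ(R)=1; free=2−1=1
SNF(R) diag = [2] → torsion [2]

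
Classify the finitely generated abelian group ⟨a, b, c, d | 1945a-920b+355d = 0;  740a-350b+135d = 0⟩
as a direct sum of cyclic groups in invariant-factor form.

Answer: M ≅ ℤ^2 ⊕ ℤ/5 ⊕ ℤ/5

Derivation:
rank_ℚ(R)=2; free=4−2=2
SNF(R) diag = [5, 5] → torsion [5, 5]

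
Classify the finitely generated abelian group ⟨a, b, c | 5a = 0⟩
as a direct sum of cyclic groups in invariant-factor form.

Answer: M ≅ ℤ^2 ⊕ ℤ/5

Derivation:
rank_ℚ(R)=1; free=3−1=2
SNF(R) diag = [5] → torsion [5]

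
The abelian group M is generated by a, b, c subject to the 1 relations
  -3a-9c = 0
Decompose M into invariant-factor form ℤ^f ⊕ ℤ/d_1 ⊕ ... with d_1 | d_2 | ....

Answer: M ≅ ℤ^2 ⊕ ℤ/3

Derivation:
rank_ℚ(R)=1; free=3−1=2
SNF(R) diag = [3] → torsion [3]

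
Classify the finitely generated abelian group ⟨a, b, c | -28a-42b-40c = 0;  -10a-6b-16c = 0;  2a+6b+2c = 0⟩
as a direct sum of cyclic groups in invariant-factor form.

Answer: M ≅ ℤ/2 ⊕ ℤ/6 ⊕ ℤ/6

Derivation:
rank_ℚ(R)=3; free=3−3=0
SNF(R) diag = [2, 6, 6] → torsion [2, 6, 6]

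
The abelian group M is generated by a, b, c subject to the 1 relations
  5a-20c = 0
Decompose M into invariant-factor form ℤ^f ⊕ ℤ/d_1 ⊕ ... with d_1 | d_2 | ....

Answer: M ≅ ℤ^2 ⊕ ℤ/5

Derivation:
rank_ℚ(R)=1; free=3−1=2
SNF(R) diag = [5] → torsion [5]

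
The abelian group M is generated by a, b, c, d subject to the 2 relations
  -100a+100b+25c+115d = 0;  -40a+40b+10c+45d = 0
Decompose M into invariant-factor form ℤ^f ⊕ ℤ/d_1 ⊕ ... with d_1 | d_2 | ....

rank_ℚ(R)=2; free=4−2=2
SNF(R) diag = [5, 5] → torsion [5, 5]

Answer: M ≅ ℤ^2 ⊕ ℤ/5 ⊕ ℤ/5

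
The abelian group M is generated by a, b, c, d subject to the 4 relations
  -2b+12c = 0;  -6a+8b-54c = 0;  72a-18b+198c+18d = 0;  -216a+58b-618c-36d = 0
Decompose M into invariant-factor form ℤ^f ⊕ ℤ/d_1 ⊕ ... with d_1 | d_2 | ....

Answer: M ≅ ℤ/2 ⊕ ℤ/6 ⊕ ℤ/18 ⊕ ℤ/18

Derivation:
rank_ℚ(R)=4; free=4−4=0
SNF(R) diag = [2, 6, 18, 18] → torsion [2, 6, 18, 18]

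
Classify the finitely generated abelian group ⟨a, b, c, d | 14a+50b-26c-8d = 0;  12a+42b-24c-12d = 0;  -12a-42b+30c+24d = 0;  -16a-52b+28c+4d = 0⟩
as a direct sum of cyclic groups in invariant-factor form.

Answer: M ≅ ℤ/2 ⊕ ℤ/6 ⊕ ℤ/6 ⊕ ℤ/12

Derivation:
rank_ℚ(R)=4; free=4−4=0
SNF(R) diag = [2, 6, 6, 12] → torsion [2, 6, 6, 12]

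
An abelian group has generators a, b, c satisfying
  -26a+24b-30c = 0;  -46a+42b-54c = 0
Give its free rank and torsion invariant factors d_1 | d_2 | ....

rank_ℚ(R)=2; free=3−2=1
SNF(R) diag = [2, 6] → torsion [2, 6]

Answer: M ≅ ℤ^1 ⊕ ℤ/2 ⊕ ℤ/6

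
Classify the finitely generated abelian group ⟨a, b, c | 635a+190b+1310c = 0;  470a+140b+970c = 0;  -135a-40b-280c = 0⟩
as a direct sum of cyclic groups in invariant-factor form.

Answer: M ≅ ℤ/5 ⊕ ℤ/10 ⊕ ℤ/10

Derivation:
rank_ℚ(R)=3; free=3−3=0
SNF(R) diag = [5, 10, 10] → torsion [5, 10, 10]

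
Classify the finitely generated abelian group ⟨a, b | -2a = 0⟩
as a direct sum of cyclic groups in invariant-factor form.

rank_ℚ(R)=1; free=2−1=1
SNF(R) diag = [2] → torsion [2]

Answer: M ≅ ℤ^1 ⊕ ℤ/2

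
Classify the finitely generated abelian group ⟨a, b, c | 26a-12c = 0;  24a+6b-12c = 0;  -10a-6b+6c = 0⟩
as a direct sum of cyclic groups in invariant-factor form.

rank_ℚ(R)=3; free=3−3=0
SNF(R) diag = [2, 6, 6] → torsion [2, 6, 6]

Answer: M ≅ ℤ/2 ⊕ ℤ/6 ⊕ ℤ/6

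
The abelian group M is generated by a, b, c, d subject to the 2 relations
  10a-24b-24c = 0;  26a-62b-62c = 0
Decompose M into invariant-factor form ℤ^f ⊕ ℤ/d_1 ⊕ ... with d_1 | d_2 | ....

rank_ℚ(R)=2; free=4−2=2
SNF(R) diag = [2, 2] → torsion [2, 2]

Answer: M ≅ ℤ^2 ⊕ ℤ/2 ⊕ ℤ/2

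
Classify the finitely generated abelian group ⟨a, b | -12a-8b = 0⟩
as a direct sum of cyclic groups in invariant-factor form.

rank_ℚ(R)=1; free=2−1=1
SNF(R) diag = [4] → torsion [4]

Answer: M ≅ ℤ^1 ⊕ ℤ/4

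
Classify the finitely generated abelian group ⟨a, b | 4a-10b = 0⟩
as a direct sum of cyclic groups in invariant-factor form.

rank_ℚ(R)=1; free=2−1=1
SNF(R) diag = [2] → torsion [2]

Answer: M ≅ ℤ^1 ⊕ ℤ/2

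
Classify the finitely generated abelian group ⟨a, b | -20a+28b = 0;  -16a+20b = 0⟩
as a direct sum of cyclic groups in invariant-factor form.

rank_ℚ(R)=2; free=2−2=0
SNF(R) diag = [4, 12] → torsion [4, 12]

Answer: M ≅ ℤ/4 ⊕ ℤ/12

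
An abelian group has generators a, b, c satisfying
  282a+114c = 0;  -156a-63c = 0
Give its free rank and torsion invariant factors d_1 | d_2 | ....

Answer: M ≅ ℤ^1 ⊕ ℤ/3 ⊕ ℤ/6

Derivation:
rank_ℚ(R)=2; free=3−2=1
SNF(R) diag = [3, 6] → torsion [3, 6]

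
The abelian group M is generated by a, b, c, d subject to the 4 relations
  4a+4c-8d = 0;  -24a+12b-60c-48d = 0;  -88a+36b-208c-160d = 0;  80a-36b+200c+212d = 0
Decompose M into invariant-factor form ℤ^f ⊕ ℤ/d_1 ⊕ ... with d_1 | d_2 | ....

rank_ℚ(R)=4; free=4−4=0
SNF(R) diag = [4, 12, 12, 36] → torsion [4, 12, 12, 36]

Answer: M ≅ ℤ/4 ⊕ ℤ/12 ⊕ ℤ/12 ⊕ ℤ/36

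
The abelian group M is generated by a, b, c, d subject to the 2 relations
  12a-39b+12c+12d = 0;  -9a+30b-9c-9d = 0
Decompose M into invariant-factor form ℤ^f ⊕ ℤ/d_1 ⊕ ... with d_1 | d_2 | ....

Answer: M ≅ ℤ^2 ⊕ ℤ/3 ⊕ ℤ/3

Derivation:
rank_ℚ(R)=2; free=4−2=2
SNF(R) diag = [3, 3] → torsion [3, 3]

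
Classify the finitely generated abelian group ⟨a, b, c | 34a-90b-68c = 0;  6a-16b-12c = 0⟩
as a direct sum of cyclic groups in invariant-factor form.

Answer: M ≅ ℤ^1 ⊕ ℤ/2 ⊕ ℤ/2

Derivation:
rank_ℚ(R)=2; free=3−2=1
SNF(R) diag = [2, 2] → torsion [2, 2]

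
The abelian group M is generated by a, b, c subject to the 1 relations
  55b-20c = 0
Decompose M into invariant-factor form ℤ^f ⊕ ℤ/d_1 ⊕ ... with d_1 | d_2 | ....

Answer: M ≅ ℤ^2 ⊕ ℤ/5

Derivation:
rank_ℚ(R)=1; free=3−1=2
SNF(R) diag = [5] → torsion [5]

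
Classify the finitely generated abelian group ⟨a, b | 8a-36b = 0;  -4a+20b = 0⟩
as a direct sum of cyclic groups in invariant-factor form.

Answer: M ≅ ℤ/4 ⊕ ℤ/4

Derivation:
rank_ℚ(R)=2; free=2−2=0
SNF(R) diag = [4, 4] → torsion [4, 4]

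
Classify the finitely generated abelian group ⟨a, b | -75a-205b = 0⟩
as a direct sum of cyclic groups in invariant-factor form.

Answer: M ≅ ℤ^1 ⊕ ℤ/5

Derivation:
rank_ℚ(R)=1; free=2−1=1
SNF(R) diag = [5] → torsion [5]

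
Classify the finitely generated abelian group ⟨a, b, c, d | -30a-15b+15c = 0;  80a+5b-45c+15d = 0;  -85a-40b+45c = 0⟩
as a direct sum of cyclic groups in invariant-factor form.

Answer: M ≅ ℤ^1 ⊕ ℤ/5 ⊕ ℤ/15 ⊕ ℤ/15

Derivation:
rank_ℚ(R)=3; free=4−3=1
SNF(R) diag = [5, 15, 15] → torsion [5, 15, 15]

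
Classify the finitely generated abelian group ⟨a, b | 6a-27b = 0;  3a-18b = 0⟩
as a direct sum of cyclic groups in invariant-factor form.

Answer: M ≅ ℤ/3 ⊕ ℤ/9

Derivation:
rank_ℚ(R)=2; free=2−2=0
SNF(R) diag = [3, 9] → torsion [3, 9]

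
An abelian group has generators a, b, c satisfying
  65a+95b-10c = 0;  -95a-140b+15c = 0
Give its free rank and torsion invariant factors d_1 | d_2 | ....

Answer: M ≅ ℤ^1 ⊕ ℤ/5 ⊕ ℤ/5

Derivation:
rank_ℚ(R)=2; free=3−2=1
SNF(R) diag = [5, 5] → torsion [5, 5]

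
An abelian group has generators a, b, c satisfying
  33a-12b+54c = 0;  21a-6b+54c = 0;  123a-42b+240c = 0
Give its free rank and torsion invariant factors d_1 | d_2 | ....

rank_ℚ(R)=3; free=3−3=0
SNF(R) diag = [3, 6, 18] → torsion [3, 6, 18]

Answer: M ≅ ℤ/3 ⊕ ℤ/6 ⊕ ℤ/18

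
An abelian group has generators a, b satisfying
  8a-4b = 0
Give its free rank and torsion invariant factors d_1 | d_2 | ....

Answer: M ≅ ℤ^1 ⊕ ℤ/4

Derivation:
rank_ℚ(R)=1; free=2−1=1
SNF(R) diag = [4] → torsion [4]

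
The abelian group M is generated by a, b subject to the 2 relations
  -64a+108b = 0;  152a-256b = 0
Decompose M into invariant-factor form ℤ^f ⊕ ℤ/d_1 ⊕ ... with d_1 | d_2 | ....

Answer: M ≅ ℤ/4 ⊕ ℤ/8

Derivation:
rank_ℚ(R)=2; free=2−2=0
SNF(R) diag = [4, 8] → torsion [4, 8]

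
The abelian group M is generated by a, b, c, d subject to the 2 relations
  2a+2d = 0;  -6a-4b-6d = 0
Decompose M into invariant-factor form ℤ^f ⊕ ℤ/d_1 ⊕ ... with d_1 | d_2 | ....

rank_ℚ(R)=2; free=4−2=2
SNF(R) diag = [2, 4] → torsion [2, 4]

Answer: M ≅ ℤ^2 ⊕ ℤ/2 ⊕ ℤ/4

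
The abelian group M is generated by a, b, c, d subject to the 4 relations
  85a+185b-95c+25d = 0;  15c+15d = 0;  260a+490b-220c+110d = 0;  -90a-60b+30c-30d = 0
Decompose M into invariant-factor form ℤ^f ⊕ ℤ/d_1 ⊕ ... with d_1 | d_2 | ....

Answer: M ≅ ℤ/5 ⊕ ℤ/15 ⊕ ℤ/30 ⊕ ℤ/30

Derivation:
rank_ℚ(R)=4; free=4−4=0
SNF(R) diag = [5, 15, 30, 30] → torsion [5, 15, 30, 30]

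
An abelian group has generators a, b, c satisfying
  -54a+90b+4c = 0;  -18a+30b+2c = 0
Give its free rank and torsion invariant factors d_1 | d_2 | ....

rank_ℚ(R)=2; free=3−2=1
SNF(R) diag = [2, 6] → torsion [2, 6]

Answer: M ≅ ℤ^1 ⊕ ℤ/2 ⊕ ℤ/6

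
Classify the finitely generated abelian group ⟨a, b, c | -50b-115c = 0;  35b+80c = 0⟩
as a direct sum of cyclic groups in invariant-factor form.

rank_ℚ(R)=2; free=3−2=1
SNF(R) diag = [5, 5] → torsion [5, 5]

Answer: M ≅ ℤ^1 ⊕ ℤ/5 ⊕ ℤ/5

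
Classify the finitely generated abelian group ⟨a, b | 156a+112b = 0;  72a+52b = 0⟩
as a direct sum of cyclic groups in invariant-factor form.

Answer: M ≅ ℤ/4 ⊕ ℤ/12

Derivation:
rank_ℚ(R)=2; free=2−2=0
SNF(R) diag = [4, 12] → torsion [4, 12]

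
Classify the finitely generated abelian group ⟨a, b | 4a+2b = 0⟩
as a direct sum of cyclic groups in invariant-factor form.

rank_ℚ(R)=1; free=2−1=1
SNF(R) diag = [2] → torsion [2]

Answer: M ≅ ℤ^1 ⊕ ℤ/2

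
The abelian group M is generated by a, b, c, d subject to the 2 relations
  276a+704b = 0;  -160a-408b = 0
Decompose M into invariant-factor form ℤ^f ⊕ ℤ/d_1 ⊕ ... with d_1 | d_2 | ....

rank_ℚ(R)=2; free=4−2=2
SNF(R) diag = [4, 8] → torsion [4, 8]

Answer: M ≅ ℤ^2 ⊕ ℤ/4 ⊕ ℤ/8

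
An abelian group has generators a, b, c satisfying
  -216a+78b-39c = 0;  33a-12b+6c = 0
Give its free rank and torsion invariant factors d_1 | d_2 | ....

Answer: M ≅ ℤ^1 ⊕ ℤ/3 ⊕ ℤ/3

Derivation:
rank_ℚ(R)=2; free=3−2=1
SNF(R) diag = [3, 3] → torsion [3, 3]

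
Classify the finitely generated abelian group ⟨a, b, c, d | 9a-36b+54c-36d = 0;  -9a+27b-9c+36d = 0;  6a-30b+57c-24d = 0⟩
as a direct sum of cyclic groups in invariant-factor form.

rank_ℚ(R)=3; free=4−3=1
SNF(R) diag = [3, 9, 27] → torsion [3, 9, 27]

Answer: M ≅ ℤ^1 ⊕ ℤ/3 ⊕ ℤ/9 ⊕ ℤ/27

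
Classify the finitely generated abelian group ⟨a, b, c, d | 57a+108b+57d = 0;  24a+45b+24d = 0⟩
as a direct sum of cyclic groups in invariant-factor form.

Answer: M ≅ ℤ^2 ⊕ ℤ/3 ⊕ ℤ/9

Derivation:
rank_ℚ(R)=2; free=4−2=2
SNF(R) diag = [3, 9] → torsion [3, 9]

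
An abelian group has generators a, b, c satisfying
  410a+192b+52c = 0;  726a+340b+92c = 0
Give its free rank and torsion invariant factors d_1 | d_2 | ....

rank_ℚ(R)=2; free=3−2=1
SNF(R) diag = [2, 4] → torsion [2, 4]

Answer: M ≅ ℤ^1 ⊕ ℤ/2 ⊕ ℤ/4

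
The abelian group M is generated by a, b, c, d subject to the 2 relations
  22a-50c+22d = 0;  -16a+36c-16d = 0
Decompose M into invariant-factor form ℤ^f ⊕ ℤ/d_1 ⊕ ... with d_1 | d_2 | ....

Answer: M ≅ ℤ^2 ⊕ ℤ/2 ⊕ ℤ/4

Derivation:
rank_ℚ(R)=2; free=4−2=2
SNF(R) diag = [2, 4] → torsion [2, 4]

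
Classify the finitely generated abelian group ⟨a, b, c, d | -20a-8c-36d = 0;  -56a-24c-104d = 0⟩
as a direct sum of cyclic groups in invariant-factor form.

Answer: M ≅ ℤ^2 ⊕ ℤ/4 ⊕ ℤ/8

Derivation:
rank_ℚ(R)=2; free=4−2=2
SNF(R) diag = [4, 8] → torsion [4, 8]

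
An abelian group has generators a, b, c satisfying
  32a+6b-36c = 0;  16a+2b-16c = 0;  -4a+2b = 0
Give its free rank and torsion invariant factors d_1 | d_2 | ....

rank_ℚ(R)=3; free=3−3=0
SNF(R) diag = [2, 4, 4] → torsion [2, 4, 4]

Answer: M ≅ ℤ/2 ⊕ ℤ/4 ⊕ ℤ/4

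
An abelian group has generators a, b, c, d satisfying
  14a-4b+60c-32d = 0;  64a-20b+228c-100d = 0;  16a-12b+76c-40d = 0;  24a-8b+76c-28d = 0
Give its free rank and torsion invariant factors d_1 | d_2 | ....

Answer: M ≅ ℤ/2 ⊕ ℤ/4 ⊕ ℤ/4 ⊕ ℤ/12

Derivation:
rank_ℚ(R)=4; free=4−4=0
SNF(R) diag = [2, 4, 4, 12] → torsion [2, 4, 4, 12]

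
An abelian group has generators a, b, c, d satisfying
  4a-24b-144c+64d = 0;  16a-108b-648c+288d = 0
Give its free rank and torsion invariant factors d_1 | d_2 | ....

Answer: M ≅ ℤ^2 ⊕ ℤ/4 ⊕ ℤ/4

Derivation:
rank_ℚ(R)=2; free=4−2=2
SNF(R) diag = [4, 4] → torsion [4, 4]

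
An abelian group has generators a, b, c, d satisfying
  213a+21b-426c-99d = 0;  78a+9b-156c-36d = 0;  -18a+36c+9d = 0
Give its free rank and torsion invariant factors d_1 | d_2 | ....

Answer: M ≅ ℤ^1 ⊕ ℤ/3 ⊕ ℤ/3 ⊕ ℤ/9

Derivation:
rank_ℚ(R)=3; free=4−3=1
SNF(R) diag = [3, 3, 9] → torsion [3, 3, 9]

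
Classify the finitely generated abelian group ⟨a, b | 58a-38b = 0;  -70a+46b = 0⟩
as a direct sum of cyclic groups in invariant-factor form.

Answer: M ≅ ℤ/2 ⊕ ℤ/4

Derivation:
rank_ℚ(R)=2; free=2−2=0
SNF(R) diag = [2, 4] → torsion [2, 4]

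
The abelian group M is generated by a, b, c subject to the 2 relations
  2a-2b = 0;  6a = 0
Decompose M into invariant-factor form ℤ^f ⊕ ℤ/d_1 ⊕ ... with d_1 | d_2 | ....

Answer: M ≅ ℤ^1 ⊕ ℤ/2 ⊕ ℤ/6

Derivation:
rank_ℚ(R)=2; free=3−2=1
SNF(R) diag = [2, 6] → torsion [2, 6]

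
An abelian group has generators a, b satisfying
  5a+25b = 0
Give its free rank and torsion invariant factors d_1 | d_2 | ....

rank_ℚ(R)=1; free=2−1=1
SNF(R) diag = [5] → torsion [5]

Answer: M ≅ ℤ^1 ⊕ ℤ/5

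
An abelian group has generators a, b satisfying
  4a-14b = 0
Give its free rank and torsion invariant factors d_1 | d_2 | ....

Answer: M ≅ ℤ^1 ⊕ ℤ/2

Derivation:
rank_ℚ(R)=1; free=2−1=1
SNF(R) diag = [2] → torsion [2]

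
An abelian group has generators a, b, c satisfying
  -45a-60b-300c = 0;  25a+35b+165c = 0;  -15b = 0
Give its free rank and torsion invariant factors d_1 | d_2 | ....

rank_ℚ(R)=3; free=3−3=0
SNF(R) diag = [5, 15, 15] → torsion [5, 15, 15]

Answer: M ≅ ℤ/5 ⊕ ℤ/15 ⊕ ℤ/15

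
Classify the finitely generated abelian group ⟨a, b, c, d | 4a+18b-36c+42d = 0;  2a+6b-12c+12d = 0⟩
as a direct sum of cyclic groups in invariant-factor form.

Answer: M ≅ ℤ^2 ⊕ ℤ/2 ⊕ ℤ/6

Derivation:
rank_ℚ(R)=2; free=4−2=2
SNF(R) diag = [2, 6] → torsion [2, 6]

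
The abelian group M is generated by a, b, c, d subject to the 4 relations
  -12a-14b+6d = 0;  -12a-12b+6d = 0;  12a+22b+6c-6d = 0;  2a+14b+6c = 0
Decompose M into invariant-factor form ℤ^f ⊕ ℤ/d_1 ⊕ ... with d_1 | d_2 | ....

Answer: M ≅ ℤ/2 ⊕ ℤ/2 ⊕ ℤ/6 ⊕ ℤ/6

Derivation:
rank_ℚ(R)=4; free=4−4=0
SNF(R) diag = [2, 2, 6, 6] → torsion [2, 2, 6, 6]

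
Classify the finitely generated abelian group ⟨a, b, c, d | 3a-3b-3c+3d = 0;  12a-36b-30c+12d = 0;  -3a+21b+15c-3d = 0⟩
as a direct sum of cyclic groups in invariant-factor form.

Answer: M ≅ ℤ^1 ⊕ ℤ/3 ⊕ ℤ/6 ⊕ ℤ/6

Derivation:
rank_ℚ(R)=3; free=4−3=1
SNF(R) diag = [3, 6, 6] → torsion [3, 6, 6]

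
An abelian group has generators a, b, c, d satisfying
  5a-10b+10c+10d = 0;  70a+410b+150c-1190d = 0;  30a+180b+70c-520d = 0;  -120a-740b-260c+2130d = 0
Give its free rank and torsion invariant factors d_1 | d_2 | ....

rank_ℚ(R)=4; free=4−4=0
SNF(R) diag = [5, 10, 10, 10] → torsion [5, 10, 10, 10]

Answer: M ≅ ℤ/5 ⊕ ℤ/10 ⊕ ℤ/10 ⊕ ℤ/10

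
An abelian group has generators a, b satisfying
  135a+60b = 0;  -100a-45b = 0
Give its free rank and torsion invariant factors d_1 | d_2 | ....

Answer: M ≅ ℤ/5 ⊕ ℤ/15

Derivation:
rank_ℚ(R)=2; free=2−2=0
SNF(R) diag = [5, 15] → torsion [5, 15]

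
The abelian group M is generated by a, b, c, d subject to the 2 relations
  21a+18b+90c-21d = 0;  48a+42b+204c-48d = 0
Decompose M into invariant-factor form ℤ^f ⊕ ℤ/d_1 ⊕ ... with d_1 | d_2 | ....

rank_ℚ(R)=2; free=4−2=2
SNF(R) diag = [3, 6] → torsion [3, 6]

Answer: M ≅ ℤ^2 ⊕ ℤ/3 ⊕ ℤ/6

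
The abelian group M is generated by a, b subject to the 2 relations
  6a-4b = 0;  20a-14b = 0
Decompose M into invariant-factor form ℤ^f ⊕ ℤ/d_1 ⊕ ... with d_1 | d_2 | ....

rank_ℚ(R)=2; free=2−2=0
SNF(R) diag = [2, 2] → torsion [2, 2]

Answer: M ≅ ℤ/2 ⊕ ℤ/2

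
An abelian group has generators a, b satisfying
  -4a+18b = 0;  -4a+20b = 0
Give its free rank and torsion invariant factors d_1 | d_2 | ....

Answer: M ≅ ℤ/2 ⊕ ℤ/4

Derivation:
rank_ℚ(R)=2; free=2−2=0
SNF(R) diag = [2, 4] → torsion [2, 4]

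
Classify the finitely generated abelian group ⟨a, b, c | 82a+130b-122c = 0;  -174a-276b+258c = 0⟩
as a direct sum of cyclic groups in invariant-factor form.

rank_ℚ(R)=2; free=3−2=1
SNF(R) diag = [2, 6] → torsion [2, 6]

Answer: M ≅ ℤ^1 ⊕ ℤ/2 ⊕ ℤ/6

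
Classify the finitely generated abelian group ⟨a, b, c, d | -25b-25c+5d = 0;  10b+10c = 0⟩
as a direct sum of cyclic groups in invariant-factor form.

Answer: M ≅ ℤ^2 ⊕ ℤ/5 ⊕ ℤ/10

Derivation:
rank_ℚ(R)=2; free=4−2=2
SNF(R) diag = [5, 10] → torsion [5, 10]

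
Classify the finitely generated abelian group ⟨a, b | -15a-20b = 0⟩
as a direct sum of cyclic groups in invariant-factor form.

rank_ℚ(R)=1; free=2−1=1
SNF(R) diag = [5] → torsion [5]

Answer: M ≅ ℤ^1 ⊕ ℤ/5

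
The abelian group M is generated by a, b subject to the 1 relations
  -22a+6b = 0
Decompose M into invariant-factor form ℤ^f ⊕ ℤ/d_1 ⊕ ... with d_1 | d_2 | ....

Answer: M ≅ ℤ^1 ⊕ ℤ/2

Derivation:
rank_ℚ(R)=1; free=2−1=1
SNF(R) diag = [2] → torsion [2]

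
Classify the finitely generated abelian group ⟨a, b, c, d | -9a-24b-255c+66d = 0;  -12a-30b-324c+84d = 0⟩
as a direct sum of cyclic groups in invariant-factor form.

Answer: M ≅ ℤ^2 ⊕ ℤ/3 ⊕ ℤ/6

Derivation:
rank_ℚ(R)=2; free=4−2=2
SNF(R) diag = [3, 6] → torsion [3, 6]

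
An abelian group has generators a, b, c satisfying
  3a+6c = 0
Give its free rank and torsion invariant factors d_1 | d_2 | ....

rank_ℚ(R)=1; free=3−1=2
SNF(R) diag = [3] → torsion [3]

Answer: M ≅ ℤ^2 ⊕ ℤ/3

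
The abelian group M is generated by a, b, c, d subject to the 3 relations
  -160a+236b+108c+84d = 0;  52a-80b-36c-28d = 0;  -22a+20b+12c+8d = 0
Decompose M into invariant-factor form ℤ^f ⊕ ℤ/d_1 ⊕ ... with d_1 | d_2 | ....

rank_ℚ(R)=3; free=4−3=1
SNF(R) diag = [2, 4, 12] → torsion [2, 4, 12]

Answer: M ≅ ℤ^1 ⊕ ℤ/2 ⊕ ℤ/4 ⊕ ℤ/12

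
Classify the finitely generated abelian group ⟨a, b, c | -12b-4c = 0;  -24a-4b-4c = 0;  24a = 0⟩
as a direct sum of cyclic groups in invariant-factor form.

Answer: M ≅ ℤ/4 ⊕ ℤ/8 ⊕ ℤ/24

Derivation:
rank_ℚ(R)=3; free=3−3=0
SNF(R) diag = [4, 8, 24] → torsion [4, 8, 24]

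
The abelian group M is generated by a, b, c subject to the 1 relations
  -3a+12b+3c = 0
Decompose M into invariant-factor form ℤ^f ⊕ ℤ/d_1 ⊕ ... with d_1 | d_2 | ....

Answer: M ≅ ℤ^2 ⊕ ℤ/3

Derivation:
rank_ℚ(R)=1; free=3−1=2
SNF(R) diag = [3] → torsion [3]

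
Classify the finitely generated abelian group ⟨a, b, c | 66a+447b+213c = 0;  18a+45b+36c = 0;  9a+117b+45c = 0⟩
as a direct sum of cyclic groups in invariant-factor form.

Answer: M ≅ ℤ/3 ⊕ ℤ/9 ⊕ ℤ/27

Derivation:
rank_ℚ(R)=3; free=3−3=0
SNF(R) diag = [3, 9, 27] → torsion [3, 9, 27]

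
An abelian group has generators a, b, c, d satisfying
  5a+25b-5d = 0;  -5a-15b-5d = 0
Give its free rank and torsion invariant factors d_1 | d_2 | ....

rank_ℚ(R)=2; free=4−2=2
SNF(R) diag = [5, 10] → torsion [5, 10]

Answer: M ≅ ℤ^2 ⊕ ℤ/5 ⊕ ℤ/10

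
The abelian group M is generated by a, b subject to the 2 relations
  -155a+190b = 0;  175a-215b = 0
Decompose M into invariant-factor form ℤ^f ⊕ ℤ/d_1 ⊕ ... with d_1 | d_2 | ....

Answer: M ≅ ℤ/5 ⊕ ℤ/15

Derivation:
rank_ℚ(R)=2; free=2−2=0
SNF(R) diag = [5, 15] → torsion [5, 15]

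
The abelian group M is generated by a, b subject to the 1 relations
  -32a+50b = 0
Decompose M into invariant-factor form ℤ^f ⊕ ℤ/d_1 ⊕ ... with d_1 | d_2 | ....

rank_ℚ(R)=1; free=2−1=1
SNF(R) diag = [2] → torsion [2]

Answer: M ≅ ℤ^1 ⊕ ℤ/2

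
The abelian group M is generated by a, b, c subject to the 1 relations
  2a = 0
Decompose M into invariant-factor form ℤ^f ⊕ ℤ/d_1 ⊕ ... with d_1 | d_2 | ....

rank_ℚ(R)=1; free=3−1=2
SNF(R) diag = [2] → torsion [2]

Answer: M ≅ ℤ^2 ⊕ ℤ/2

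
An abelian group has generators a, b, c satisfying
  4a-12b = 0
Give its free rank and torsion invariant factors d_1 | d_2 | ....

rank_ℚ(R)=1; free=3−1=2
SNF(R) diag = [4] → torsion [4]

Answer: M ≅ ℤ^2 ⊕ ℤ/4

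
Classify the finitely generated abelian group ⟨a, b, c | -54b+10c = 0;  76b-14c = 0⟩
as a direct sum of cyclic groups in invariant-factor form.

Answer: M ≅ ℤ^1 ⊕ ℤ/2 ⊕ ℤ/2

Derivation:
rank_ℚ(R)=2; free=3−2=1
SNF(R) diag = [2, 2] → torsion [2, 2]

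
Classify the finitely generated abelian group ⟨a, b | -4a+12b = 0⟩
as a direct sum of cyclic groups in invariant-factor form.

rank_ℚ(R)=1; free=2−1=1
SNF(R) diag = [4] → torsion [4]

Answer: M ≅ ℤ^1 ⊕ ℤ/4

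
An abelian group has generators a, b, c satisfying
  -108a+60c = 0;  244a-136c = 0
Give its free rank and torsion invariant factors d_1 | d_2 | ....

rank_ℚ(R)=2; free=3−2=1
SNF(R) diag = [4, 12] → torsion [4, 12]

Answer: M ≅ ℤ^1 ⊕ ℤ/4 ⊕ ℤ/12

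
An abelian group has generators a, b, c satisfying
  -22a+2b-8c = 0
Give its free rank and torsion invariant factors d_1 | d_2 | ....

rank_ℚ(R)=1; free=3−1=2
SNF(R) diag = [2] → torsion [2]

Answer: M ≅ ℤ^2 ⊕ ℤ/2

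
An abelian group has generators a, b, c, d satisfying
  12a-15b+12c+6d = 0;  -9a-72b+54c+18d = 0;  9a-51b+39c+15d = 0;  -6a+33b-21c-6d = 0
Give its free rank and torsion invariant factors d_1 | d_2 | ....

rank_ℚ(R)=4; free=4−4=0
SNF(R) diag = [3, 3, 9, 9] → torsion [3, 3, 9, 9]

Answer: M ≅ ℤ/3 ⊕ ℤ/3 ⊕ ℤ/9 ⊕ ℤ/9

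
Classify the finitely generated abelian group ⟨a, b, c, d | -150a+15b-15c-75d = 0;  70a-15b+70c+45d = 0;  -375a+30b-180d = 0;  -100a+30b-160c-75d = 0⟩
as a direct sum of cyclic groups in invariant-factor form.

Answer: M ≅ ℤ/5 ⊕ ℤ/15 ⊕ ℤ/15 ⊕ ℤ/15

Derivation:
rank_ℚ(R)=4; free=4−4=0
SNF(R) diag = [5, 15, 15, 15] → torsion [5, 15, 15, 15]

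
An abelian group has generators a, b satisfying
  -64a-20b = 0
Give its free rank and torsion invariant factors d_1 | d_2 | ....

Answer: M ≅ ℤ^1 ⊕ ℤ/4

Derivation:
rank_ℚ(R)=1; free=2−1=1
SNF(R) diag = [4] → torsion [4]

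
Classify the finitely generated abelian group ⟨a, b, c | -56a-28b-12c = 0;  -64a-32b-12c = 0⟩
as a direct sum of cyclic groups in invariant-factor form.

rank_ℚ(R)=2; free=3−2=1
SNF(R) diag = [4, 12] → torsion [4, 12]

Answer: M ≅ ℤ^1 ⊕ ℤ/4 ⊕ ℤ/12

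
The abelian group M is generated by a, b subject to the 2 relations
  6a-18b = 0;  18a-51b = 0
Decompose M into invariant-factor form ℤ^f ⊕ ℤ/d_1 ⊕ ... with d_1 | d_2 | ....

Answer: M ≅ ℤ/3 ⊕ ℤ/6

Derivation:
rank_ℚ(R)=2; free=2−2=0
SNF(R) diag = [3, 6] → torsion [3, 6]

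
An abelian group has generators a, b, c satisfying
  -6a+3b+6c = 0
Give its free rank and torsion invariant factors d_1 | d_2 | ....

rank_ℚ(R)=1; free=3−1=2
SNF(R) diag = [3] → torsion [3]

Answer: M ≅ ℤ^2 ⊕ ℤ/3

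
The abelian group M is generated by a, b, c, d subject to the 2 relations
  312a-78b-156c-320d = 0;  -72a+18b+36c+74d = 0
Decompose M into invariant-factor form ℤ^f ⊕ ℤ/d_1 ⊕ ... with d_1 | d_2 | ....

rank_ℚ(R)=2; free=4−2=2
SNF(R) diag = [2, 6] → torsion [2, 6]

Answer: M ≅ ℤ^2 ⊕ ℤ/2 ⊕ ℤ/6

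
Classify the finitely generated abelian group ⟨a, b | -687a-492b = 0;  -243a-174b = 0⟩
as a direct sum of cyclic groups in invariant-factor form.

rank_ℚ(R)=2; free=2−2=0
SNF(R) diag = [3, 6] → torsion [3, 6]

Answer: M ≅ ℤ/3 ⊕ ℤ/6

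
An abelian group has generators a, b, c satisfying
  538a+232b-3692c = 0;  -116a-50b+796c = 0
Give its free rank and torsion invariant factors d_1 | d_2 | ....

Answer: M ≅ ℤ^1 ⊕ ℤ/2 ⊕ ℤ/6

Derivation:
rank_ℚ(R)=2; free=3−2=1
SNF(R) diag = [2, 6] → torsion [2, 6]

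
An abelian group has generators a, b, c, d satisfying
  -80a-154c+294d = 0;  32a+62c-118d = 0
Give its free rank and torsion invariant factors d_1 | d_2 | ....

rank_ℚ(R)=2; free=4−2=2
SNF(R) diag = [2, 4] → torsion [2, 4]

Answer: M ≅ ℤ^2 ⊕ ℤ/2 ⊕ ℤ/4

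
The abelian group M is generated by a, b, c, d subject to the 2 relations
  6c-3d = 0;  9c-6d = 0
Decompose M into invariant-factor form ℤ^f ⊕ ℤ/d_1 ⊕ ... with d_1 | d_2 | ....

rank_ℚ(R)=2; free=4−2=2
SNF(R) diag = [3, 3] → torsion [3, 3]

Answer: M ≅ ℤ^2 ⊕ ℤ/3 ⊕ ℤ/3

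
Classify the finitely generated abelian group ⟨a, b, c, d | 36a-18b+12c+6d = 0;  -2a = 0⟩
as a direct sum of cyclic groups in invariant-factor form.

rank_ℚ(R)=2; free=4−2=2
SNF(R) diag = [2, 6] → torsion [2, 6]

Answer: M ≅ ℤ^2 ⊕ ℤ/2 ⊕ ℤ/6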